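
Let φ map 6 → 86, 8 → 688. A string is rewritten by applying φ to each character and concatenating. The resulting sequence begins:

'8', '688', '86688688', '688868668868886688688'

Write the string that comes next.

8668868868886688868668868886688688688868668868886688688

φ(688868668868886688688) expands symbol-by-symbol to 86 688 688 688 86 688 86 86 688 688 86 688 688 688 86 86 688 688 86 688 688; joining the 21 pieces gives the next term.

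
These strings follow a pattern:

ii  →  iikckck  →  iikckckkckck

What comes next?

iikckckkckckkckck

Each term is the previous one with kckck appended.
So the next term is iikckckkckck·kckck.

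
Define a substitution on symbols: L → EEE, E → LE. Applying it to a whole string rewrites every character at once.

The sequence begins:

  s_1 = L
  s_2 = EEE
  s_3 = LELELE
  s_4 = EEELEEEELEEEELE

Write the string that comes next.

LELELEEEELELELELEEEELELELELEEEELE

Applying the rule to each of the 15 symbols of EEELEEEELEEEELE gives the pieces LE LE LE EEE LE LE LE LE EEE LE LE LE LE EEE LE, which concatenate to the answer.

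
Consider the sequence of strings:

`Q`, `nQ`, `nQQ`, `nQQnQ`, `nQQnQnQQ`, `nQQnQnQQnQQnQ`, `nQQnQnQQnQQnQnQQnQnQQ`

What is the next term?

From term 3 onward, concatenate the last term with the second-to-last: nQ·Q = nQQ, nQQ·nQ = nQQnQ, …
The next term joins nQQnQnQQnQQnQnQQnQnQQ and nQQnQnQQnQQnQ.

nQQnQnQQnQQnQnQQnQnQQnQQnQnQQnQQnQ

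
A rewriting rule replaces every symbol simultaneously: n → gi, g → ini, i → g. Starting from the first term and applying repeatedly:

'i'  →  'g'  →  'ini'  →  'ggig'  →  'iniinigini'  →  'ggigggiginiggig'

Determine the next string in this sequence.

Rewriting the 15 symbols of ggigggiginiggig one by one yields ini ini g ini ini ini g ini g gi g ini ini g ini; concatenated:

iniiniginiiniiniginiggiginiinigini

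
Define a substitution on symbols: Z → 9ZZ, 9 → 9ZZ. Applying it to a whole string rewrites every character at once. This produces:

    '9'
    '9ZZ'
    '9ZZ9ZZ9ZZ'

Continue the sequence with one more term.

9ZZ9ZZ9ZZ9ZZ9ZZ9ZZ9ZZ9ZZ9ZZ

Rewriting each symbol of 9ZZ9ZZ9ZZ: 9→9ZZ, Z→9ZZ, Z→9ZZ, 9→9ZZ, Z→9ZZ, Z→9ZZ, 9→9ZZ, Z→9ZZ, Z→9ZZ, which concatenates to 9ZZ 9ZZ 9ZZ 9ZZ 9ZZ 9ZZ 9ZZ 9ZZ 9ZZ.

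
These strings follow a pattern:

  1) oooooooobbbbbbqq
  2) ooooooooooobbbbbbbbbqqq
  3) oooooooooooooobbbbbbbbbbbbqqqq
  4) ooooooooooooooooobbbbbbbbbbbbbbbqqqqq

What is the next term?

oooooooooooooooooooobbbbbbbbbbbbbbbbbbqqqqqq

The n-th term is 3n+2 o's then 3n b's then n q's, where the shown terms are n = 2, 3, 4, 5.
Setting n = 6 gives 20, 18, 6 characters in each block.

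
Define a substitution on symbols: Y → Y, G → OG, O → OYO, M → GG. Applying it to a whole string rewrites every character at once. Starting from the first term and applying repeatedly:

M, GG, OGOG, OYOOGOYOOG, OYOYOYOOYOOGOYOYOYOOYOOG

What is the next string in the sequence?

Rewriting the 24 symbols of OYOYOYOOYOOGOYOYOYOOYOOG one by one yields OYO Y OYO Y OYO Y OYO OYO Y OYO OYO OG OYO Y OYO Y OYO Y OYO OYO Y OYO OYO OG; concatenated:

OYOYOYOYOYOYOYOOYOYOYOOYOOGOYOYOYOYOYOYOYOOYOYOYOOYOOG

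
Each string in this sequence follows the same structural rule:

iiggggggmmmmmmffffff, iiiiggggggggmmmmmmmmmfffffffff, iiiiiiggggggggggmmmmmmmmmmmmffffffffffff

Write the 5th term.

iiiiiiiiiiggggggggggggggmmmmmmmmmmmmmmmmmmffffffffffffffffff

The n-th term is 2n-2 i's then 2n+2 g's then 3n m's then 3n f's, where the shown terms are n = 2, 3, 4.
Setting n = 6 gives 10, 14, 18, 18 characters in each block.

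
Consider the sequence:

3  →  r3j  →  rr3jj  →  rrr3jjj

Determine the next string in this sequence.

s(k+1) = r·s(k)·j, so each term gains r as a prefix and j as a suffix.
So the next term is r·rrr3jjj·j.

rrrr3jjjj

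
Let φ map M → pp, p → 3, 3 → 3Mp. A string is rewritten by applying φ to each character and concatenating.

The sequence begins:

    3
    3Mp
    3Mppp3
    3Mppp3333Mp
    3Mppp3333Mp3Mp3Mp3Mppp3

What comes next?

3Mppp3333Mp3Mp3Mp3Mppp33Mppp33Mppp33Mppp3333Mp

φ(3Mppp3333Mp3Mp3Mp3Mppp3) expands symbol-by-symbol to 3Mp pp 3 3 3 3Mp 3Mp 3Mp 3Mp pp 3 3Mp pp 3 3Mp pp 3 3Mp pp 3 3 3 3Mp; joining the 23 pieces gives the next term.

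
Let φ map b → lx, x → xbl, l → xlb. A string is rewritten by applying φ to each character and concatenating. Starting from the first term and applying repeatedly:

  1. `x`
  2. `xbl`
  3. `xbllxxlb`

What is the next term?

Apply φ to xbllxxlb symbol by symbol: x→xbl, b→lx, l→xlb, l→xlb, x→xbl, x→xbl, l→xlb, b→lx; joined: xbl lx xlb xlb xbl xbl xlb lx.

xbllxxlbxlbxblxblxlblx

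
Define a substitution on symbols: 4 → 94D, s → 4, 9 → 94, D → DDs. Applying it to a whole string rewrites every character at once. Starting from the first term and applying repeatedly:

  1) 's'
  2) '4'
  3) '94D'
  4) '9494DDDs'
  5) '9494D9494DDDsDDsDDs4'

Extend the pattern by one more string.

9494D9494DDDs9494D9494DDDsDDsDDs4DDsDDs4DDsDDs494D

Replace each of the 20 characters of 9494D9494DDDsDDsDDs4 in place — 94 94D 94 94D DDs 94 94D 94 94D DDs DDs DDs 4 DDs DDs 4 DDs DDs 4 94D — and concatenate.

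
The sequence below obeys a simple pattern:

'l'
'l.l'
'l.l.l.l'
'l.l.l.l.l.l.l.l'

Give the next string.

l.l.l.l.l.l.l.l.l.l.l.l.l.l.l.l

Each string is two copies of the previous one joined by '.'.
So the next term is two copies of l.l.l.l.l.l.l.l with '.' between the halves.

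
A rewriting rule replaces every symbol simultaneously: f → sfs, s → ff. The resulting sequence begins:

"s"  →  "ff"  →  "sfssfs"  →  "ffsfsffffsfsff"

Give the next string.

sfssfsffsfsffsfssfssfssfsffsfsffsfssfs

φ(ffsfsffffsfsff) expands symbol-by-symbol to sfs sfs ff sfs ff sfs sfs sfs sfs ff sfs ff sfs sfs; joining the 14 pieces gives the next term.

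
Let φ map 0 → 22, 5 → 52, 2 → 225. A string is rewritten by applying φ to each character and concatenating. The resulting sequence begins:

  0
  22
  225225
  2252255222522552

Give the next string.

Rewriting the 16 symbols of 2252255222522552 one by one yields 225 225 52 225 225 52 52 225 225 225 52 225 225 52 52 225; concatenated:

225225522252255252225225225522252255252225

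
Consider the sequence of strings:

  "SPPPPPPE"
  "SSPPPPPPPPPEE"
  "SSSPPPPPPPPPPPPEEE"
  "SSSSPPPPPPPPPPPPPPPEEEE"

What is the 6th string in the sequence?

SSSSSSPPPPPPPPPPPPPPPPPPPPPEEEEEE

Each string has the form S^{n-1} P^{3n} E^{n-1}, where the shown terms are n = 2, 3, 4, 5.
At n = 7 the blocks have lengths 6, 21, 6.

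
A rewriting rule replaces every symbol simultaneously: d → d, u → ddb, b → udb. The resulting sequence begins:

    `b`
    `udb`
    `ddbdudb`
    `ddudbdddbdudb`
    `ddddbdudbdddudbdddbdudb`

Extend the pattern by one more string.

Replace each of the 23 characters of ddddbdudbdddudbdddbdudb in place — d d d d udb d ddb d udb d d d ddb d udb d d d udb d ddb d udb — and concatenate.

ddddudbdddbdudbdddddbdudbdddudbdddbdudb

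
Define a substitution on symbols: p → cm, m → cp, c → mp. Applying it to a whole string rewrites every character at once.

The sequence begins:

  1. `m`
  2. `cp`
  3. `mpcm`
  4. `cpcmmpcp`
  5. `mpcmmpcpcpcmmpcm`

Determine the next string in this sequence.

φ(mpcmmpcpcpcmmpcm) expands symbol-by-symbol to cp cm mp cp cp cm mp cm mp cm mp cp cp cm mp cp; joining the 16 pieces gives the next term.

cpcmmpcpcpcmmpcmmpcmmpcpcpcmmpcp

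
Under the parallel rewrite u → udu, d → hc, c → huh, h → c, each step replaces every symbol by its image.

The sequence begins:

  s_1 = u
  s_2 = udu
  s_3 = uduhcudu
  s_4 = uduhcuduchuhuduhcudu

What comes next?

uduhcuduchuhuduhcuduhuhcuducuduhcuduchuhuduhcudu

Applying the rule to each of the 20 symbols of uduhcuduchuhuduhcudu gives the pieces udu hc udu c huh udu hc udu huh c udu c udu hc udu c huh udu hc udu, which concatenate to the answer.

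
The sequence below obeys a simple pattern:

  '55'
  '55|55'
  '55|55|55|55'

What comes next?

55|55|55|55|55|55|55|55

Each string is two copies of the previous one joined by '|'.
One more doubling of 55|55|55|55 gives the answer.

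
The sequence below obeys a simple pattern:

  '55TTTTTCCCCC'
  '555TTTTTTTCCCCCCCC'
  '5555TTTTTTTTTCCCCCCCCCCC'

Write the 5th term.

555555TTTTTTTTTTTTTCCCCCCCCCCCCCCCCC

Reading off run lengths: 5 runs 2, 3, 4; T runs 5, 7, 9; C runs 5, 8, 11 — each is linear in n, where the shown terms are n = 2, 3, 4.
Setting n = 6 gives 6, 13, 17 characters in each block.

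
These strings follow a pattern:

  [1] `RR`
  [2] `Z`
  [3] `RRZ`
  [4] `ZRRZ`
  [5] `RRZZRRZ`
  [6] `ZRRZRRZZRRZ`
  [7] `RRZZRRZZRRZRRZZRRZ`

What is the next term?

ZRRZRRZZRRZRRZZRRZZRRZRRZZRRZ

This is a Fibonacci-style word recurrence s(k) = s(k−2)·s(k−1): e.g. RR·Z = RRZ.
The next term joins ZRRZRRZZRRZ and RRZZRRZZRRZRRZZRRZ.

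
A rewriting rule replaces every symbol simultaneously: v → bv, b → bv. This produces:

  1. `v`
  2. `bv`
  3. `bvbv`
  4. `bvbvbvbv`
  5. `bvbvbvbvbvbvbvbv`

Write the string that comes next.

bvbvbvbvbvbvbvbvbvbvbvbvbvbvbvbv

Replace each of the 16 characters of bvbvbvbvbvbvbvbv in place — bv bv bv bv bv bv bv bv bv bv bv bv bv bv bv bv — and concatenate.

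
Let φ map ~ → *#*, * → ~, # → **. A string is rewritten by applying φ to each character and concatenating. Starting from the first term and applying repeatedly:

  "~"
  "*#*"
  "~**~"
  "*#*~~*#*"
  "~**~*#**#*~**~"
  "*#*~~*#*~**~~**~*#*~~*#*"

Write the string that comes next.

~**~*#**#*~**~*#*~~*#**#*~~*#*~**~*#**#*~**~

Applying the rule to each of the 24 symbols of *#*~~*#*~**~~**~*#*~~*#* gives the pieces ~ ** ~ *#* *#* ~ ** ~ *#* ~ ~ *#* *#* ~ ~ *#* ~ ** ~ *#* *#* ~ ** ~, which concatenate to the answer.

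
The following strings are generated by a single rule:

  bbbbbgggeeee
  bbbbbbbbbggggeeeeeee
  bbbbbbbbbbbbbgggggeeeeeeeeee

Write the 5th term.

bbbbbbbbbbbbbbbbbbbbbgggggggeeeeeeeeeeeeeeee

Reading off run lengths: b runs 5, 9, 13; g runs 3, 4, 5; e runs 4, 7, 10 — each is linear in n (n = 1, 2, …).
Setting n = 5 gives 21, 7, 16 characters in each block.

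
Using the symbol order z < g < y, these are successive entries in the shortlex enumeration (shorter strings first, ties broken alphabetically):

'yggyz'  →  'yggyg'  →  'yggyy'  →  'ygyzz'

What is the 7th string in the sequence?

ygygz

Stepping forward 3 times from ygyzz: ygyzz → ygyzg → ygyzy, then the target.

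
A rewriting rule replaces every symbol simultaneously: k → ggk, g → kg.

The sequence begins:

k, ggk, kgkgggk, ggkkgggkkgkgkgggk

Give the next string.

φ(ggkkgggkkgkgkgggk) expands symbol-by-symbol to kg kg ggk ggk kg kg kg ggk ggk kg ggk kg ggk kg kg kg ggk; joining the 17 pieces gives the next term.

kgkgggkggkkgkgkgggkggkkgggkkgggkkgkgkgggk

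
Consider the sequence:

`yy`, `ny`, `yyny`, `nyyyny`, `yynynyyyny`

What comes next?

From term 3 onward, concatenate the second-to-last term with the last: yy·ny = yyny, ny·yyny = nyyyny, …
Continuing: nyyyny · yynynyyyny gives term 6.

nyyynyyynynyyyny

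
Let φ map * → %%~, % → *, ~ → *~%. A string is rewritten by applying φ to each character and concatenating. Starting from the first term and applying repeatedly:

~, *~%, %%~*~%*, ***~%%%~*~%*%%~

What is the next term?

%%~%%~%%~*~%****~%%%~*~%*%%~***~%

Applying the rule to each of the 15 symbols of ***~%%%~*~%*%%~ gives the pieces %%~ %%~ %%~ *~% * * * *~% %%~ *~% * %%~ * * *~%, which concatenate to the answer.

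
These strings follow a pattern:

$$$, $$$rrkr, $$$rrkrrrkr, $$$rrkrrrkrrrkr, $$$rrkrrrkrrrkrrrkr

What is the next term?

$$$rrkrrrkrrrkrrrkrrrkr

Each term is the previous one with rrkr appended.
One more step from $$$rrkrrrkrrrkrrrkr gives the answer.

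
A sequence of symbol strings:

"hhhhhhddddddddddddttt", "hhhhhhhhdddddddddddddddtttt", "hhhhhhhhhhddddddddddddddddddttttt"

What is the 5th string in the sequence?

Each string has the form h^{2n} d^{3n+3} t^{n}, where the shown terms are n = 3, 4, 5.
For term 5, n = 7, so the run lengths are 14, 24, 7.

hhhhhhhhhhhhhhddddddddddddddddddddddddttttttt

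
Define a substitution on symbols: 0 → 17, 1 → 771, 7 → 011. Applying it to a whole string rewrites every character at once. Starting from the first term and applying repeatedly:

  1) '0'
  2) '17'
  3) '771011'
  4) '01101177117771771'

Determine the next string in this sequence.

φ(01101177117771771) expands symbol-by-symbol to 17 771 771 17 771 771 011 011 771 771 011 011 011 771 011 011 771; joining the 17 pieces gives the next term.

1777177117771771011011771771011011011771011011771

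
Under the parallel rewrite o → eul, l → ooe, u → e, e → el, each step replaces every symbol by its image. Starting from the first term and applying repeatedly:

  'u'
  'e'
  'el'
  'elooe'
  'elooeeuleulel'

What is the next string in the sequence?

Replace each of the 13 characters of elooeeuleulel in place — el ooe eul eul el el e ooe el e ooe el ooe — and concatenate.

elooeeuleuleleleooeeleooeelooe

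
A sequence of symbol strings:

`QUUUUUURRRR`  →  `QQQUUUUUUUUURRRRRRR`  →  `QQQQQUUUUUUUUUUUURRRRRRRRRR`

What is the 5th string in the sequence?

Term n consists of 2n-1 Q's, followed by 3n+3 U's, followed by 3n+1 R's (n = 1, 2, …).
Setting n = 5 gives 9, 18, 16 characters in each block.

QQQQQQQQQUUUUUUUUUUUUUUUUUURRRRRRRRRRRRRRRR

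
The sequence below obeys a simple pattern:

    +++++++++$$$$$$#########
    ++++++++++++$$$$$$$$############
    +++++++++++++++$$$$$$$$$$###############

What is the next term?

Each string has the form +^{3n} $^{2n} #^{3n}, where the shown terms are n = 3, 4, 5.
For the next term, n = 6, so the run lengths are 18, 12, 18.

++++++++++++++++++$$$$$$$$$$$$##################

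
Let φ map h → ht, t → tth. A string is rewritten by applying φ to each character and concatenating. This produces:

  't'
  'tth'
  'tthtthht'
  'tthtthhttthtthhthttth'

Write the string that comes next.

Applying the rule to each of the 21 symbols of tthtthhttthtthhthttth gives the pieces tth tth ht tth tth ht ht tth tth tth ht tth tth ht ht tth ht tth tth tth ht, which concatenate to the answer.

tthtthhttthtthhthttthtthtthhttthtthhthttthhttthtthtthht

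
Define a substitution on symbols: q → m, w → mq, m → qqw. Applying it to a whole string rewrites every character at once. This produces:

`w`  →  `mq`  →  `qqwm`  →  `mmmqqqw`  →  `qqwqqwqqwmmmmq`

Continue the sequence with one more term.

φ(qqwqqwqqwmmmmq) expands symbol-by-symbol to m m mq m m mq m m mq qqw qqw qqw qqw m; joining the 14 pieces gives the next term.

mmmqmmmqmmmqqqwqqwqqwqqwm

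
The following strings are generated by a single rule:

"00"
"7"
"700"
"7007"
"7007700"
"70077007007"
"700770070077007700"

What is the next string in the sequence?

70077007007700770070077007007

From term 3 onward, concatenate the last term with the second-to-last: 7·00 = 700, 700·7 = 7007, …
So term 8 is 700770070077007700·70077007007.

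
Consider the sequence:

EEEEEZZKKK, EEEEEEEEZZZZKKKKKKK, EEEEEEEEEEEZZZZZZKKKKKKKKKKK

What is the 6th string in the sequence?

Each string has the form E^{3n+2} Z^{2n} K^{4n-1} (n = 1, 2, …).
For term 6, n = 6, so the run lengths are 20, 12, 23.

EEEEEEEEEEEEEEEEEEEEZZZZZZZZZZZZKKKKKKKKKKKKKKKKKKKKKKK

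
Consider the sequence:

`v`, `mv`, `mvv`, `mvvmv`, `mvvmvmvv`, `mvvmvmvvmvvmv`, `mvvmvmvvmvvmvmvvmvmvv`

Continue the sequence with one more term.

This is a Fibonacci-style word recurrence s(k) = s(k−1)·s(k−2): e.g. mv·v = mvv.
Continuing: mvvmvmvvmvvmvmvvmvmvv · mvvmvmvvmvvmv gives term 8.

mvvmvmvvmvvmvmvvmvmvvmvvmvmvvmvvmv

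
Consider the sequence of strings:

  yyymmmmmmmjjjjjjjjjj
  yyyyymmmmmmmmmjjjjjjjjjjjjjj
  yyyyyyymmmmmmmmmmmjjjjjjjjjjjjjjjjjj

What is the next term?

Term n consists of 2n-1 y's, followed by 2n+3 m's, followed by 4n+2 j's, where the shown terms are n = 2, 3, 4.
At n = 5 the blocks have lengths 9, 13, 22.

yyyyyyyyymmmmmmmmmmmmmjjjjjjjjjjjjjjjjjjjjjj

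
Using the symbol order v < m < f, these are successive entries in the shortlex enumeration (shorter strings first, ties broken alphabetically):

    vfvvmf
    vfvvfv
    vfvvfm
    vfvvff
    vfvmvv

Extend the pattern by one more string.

vfvmvm

Find the rightmost character of vfvmvv below f, bump it to the next letter, and reset everything to its right to v.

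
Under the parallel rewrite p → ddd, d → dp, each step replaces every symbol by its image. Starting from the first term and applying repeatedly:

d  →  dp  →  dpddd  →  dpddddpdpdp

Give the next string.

Apply φ to dpddddpdpdp symbol by symbol: d→dp, p→ddd, d→dp, d→dp, d→dp, d→dp, p→ddd, d→dp, p→ddd, d→dp, p→ddd; joined: dp ddd dp dp dp dp ddd dp ddd dp ddd.

dpddddpdpdpdpddddpddddpddd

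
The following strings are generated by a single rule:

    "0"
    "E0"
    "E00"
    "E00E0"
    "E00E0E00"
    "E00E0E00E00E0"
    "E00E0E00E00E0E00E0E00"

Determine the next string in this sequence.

E00E0E00E00E0E00E0E00E00E0E00E00E0

Each term (from the third on) is the previous term followed by the one before it: term 3 = E0·0 = E00.
Continuing: E00E0E00E00E0E00E0E00 · E00E0E00E00E0 gives term 8.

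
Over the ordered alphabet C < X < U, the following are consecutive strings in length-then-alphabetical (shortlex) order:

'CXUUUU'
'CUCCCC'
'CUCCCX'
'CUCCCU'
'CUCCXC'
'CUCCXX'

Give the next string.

Treat CUCCXX as a base-3 numeral over the given alphabet and add one, carrying through any trailing U's.

CUCCXU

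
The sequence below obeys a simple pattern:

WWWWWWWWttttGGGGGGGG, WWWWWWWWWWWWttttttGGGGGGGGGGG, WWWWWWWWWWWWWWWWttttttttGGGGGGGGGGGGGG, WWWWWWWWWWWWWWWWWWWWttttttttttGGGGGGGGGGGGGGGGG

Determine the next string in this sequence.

Term n consists of 4n W's, followed by 2n t's, followed by 3n+2 G's, where the shown terms are n = 2, 3, 4, 5.
Setting n = 6 gives 24, 12, 20 characters in each block.

WWWWWWWWWWWWWWWWWWWWWWWWttttttttttttGGGGGGGGGGGGGGGGGGGG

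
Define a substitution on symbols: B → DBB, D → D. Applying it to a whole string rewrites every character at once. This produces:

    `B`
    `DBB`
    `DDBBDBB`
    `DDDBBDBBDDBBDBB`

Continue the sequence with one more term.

Applying the rule to each of the 15 symbols of DDDBBDBBDDBBDBB gives the pieces D D D DBB DBB D DBB DBB D D DBB DBB D DBB DBB, which concatenate to the answer.

DDDDBBDBBDDBBDBBDDDBBDBBDDBBDBB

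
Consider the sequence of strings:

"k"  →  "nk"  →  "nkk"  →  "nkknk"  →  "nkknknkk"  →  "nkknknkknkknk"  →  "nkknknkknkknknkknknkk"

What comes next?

This is a Fibonacci-style word recurrence s(k) = s(k−1)·s(k−2): e.g. nk·k = nkk.
Continuing: nkknknkknkknknkknknkk · nkknknkknkknk gives term 8.

nkknknkknkknknkknknkknkknknkknkknk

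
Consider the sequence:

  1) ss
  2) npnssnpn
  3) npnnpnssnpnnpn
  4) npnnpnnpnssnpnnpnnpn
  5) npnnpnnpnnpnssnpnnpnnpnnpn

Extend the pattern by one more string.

Each term wraps the previous one in npn on the left and npn on the right.
Applying this once more to npnnpnnpnnpnssnpnnpnnpnnpn:

npnnpnnpnnpnnpnssnpnnpnnpnnpnnpn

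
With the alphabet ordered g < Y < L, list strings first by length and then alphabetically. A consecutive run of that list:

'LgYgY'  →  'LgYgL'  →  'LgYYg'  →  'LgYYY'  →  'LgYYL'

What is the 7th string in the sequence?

Advancing 2 positions from LgYYL through LgYYL → LgYLg reaches term 7.

LgYLY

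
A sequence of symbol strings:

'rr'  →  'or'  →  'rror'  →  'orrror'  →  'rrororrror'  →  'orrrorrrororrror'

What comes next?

This is a Fibonacci-style word recurrence s(k) = s(k−2)·s(k−1): e.g. rr·or = rror.
The next term joins rrororrror and orrrorrrororrror.

rrororrrororrrorrrororrror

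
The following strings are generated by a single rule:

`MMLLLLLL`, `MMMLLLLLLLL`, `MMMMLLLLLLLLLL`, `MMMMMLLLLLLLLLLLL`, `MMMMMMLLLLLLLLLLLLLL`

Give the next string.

MMMMMMMLLLLLLLLLLLLLLLL

The n-th term is n M's then 2n+2 L's, where the shown terms are n = 2, 3, 4, 5, 6.
Setting n = 7 gives 7, 16 characters in each block.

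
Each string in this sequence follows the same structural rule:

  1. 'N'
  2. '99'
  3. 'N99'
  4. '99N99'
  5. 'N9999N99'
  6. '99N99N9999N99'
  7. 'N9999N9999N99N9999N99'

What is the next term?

Each term (from the third on) is the two preceding terms concatenated in order: term 3 = N·99 = N99.
So term 8 is 99N99N9999N99·N9999N9999N99N9999N99.

99N99N9999N99N9999N9999N99N9999N99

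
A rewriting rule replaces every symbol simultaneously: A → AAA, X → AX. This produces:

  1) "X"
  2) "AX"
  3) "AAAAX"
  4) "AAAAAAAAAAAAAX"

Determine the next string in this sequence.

Rewriting the 14 symbols of AAAAAAAAAAAAAX one by one yields AAA AAA AAA AAA AAA AAA AAA AAA AAA AAA AAA AAA AAA AX; concatenated:

AAAAAAAAAAAAAAAAAAAAAAAAAAAAAAAAAAAAAAAAX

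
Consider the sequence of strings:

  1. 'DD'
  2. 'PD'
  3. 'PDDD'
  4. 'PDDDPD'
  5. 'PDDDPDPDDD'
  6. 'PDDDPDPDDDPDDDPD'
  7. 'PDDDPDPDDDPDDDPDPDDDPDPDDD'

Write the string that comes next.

PDDDPDPDDDPDDDPDPDDDPDPDDDPDDDPDPDDDPDDDPD

This is a Fibonacci-style word recurrence s(k) = s(k−1)·s(k−2): e.g. PD·DD = PDDD.
Continuing: PDDDPDPDDDPDDDPDPDDDPDPDDD · PDDDPDPDDDPDDDPD gives term 8.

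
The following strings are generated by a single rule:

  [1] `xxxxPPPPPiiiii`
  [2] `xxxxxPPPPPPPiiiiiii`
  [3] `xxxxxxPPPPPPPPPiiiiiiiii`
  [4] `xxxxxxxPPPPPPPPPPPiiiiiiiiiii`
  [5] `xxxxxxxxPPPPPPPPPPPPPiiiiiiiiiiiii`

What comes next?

xxxxxxxxxPPPPPPPPPPPPPPPiiiiiiiiiiiiiii

Each string has the form x^{n+3} P^{2n+3} i^{2n+3} (n = 1, 2, …).
Setting n = 6 gives 9, 15, 15 characters in each block.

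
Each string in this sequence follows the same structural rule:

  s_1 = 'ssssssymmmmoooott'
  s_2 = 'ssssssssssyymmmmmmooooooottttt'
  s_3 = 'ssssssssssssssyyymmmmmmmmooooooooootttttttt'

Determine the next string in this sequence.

ssssssssssssssssssyyyymmmmmmmmmmooooooooooooottttttttttt

The n-th term is 4n+2 s's then n y's then 2n+2 m's then 3n+1 o's then 3n-1 t's (n = 1, 2, …).
Setting n = 4 gives 18, 4, 10, 13, 11 characters in each block.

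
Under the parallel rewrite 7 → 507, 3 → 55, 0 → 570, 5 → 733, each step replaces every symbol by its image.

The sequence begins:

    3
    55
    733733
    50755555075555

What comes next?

733570507733733733733733570507733733733733

Replace each of the 14 characters of 50755555075555 in place — 733 570 507 733 733 733 733 733 570 507 733 733 733 733 — and concatenate.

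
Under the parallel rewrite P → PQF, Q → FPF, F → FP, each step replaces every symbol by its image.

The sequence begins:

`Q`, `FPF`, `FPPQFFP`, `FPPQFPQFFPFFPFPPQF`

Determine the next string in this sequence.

FPPQFPQFFPFFPPQFFPFFPFPPQFFPFPPQFFPPQFPQFFPFFP

Applying the rule to each of the 18 symbols of FPPQFPQFFPFFPFPPQF gives the pieces FP PQF PQF FPF FP PQF FPF FP FP PQF FP FP PQF FP PQF PQF FPF FP, which concatenate to the answer.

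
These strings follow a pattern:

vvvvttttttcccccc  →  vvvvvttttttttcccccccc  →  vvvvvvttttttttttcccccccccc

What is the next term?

Reading off run lengths: v runs 4, 5, 6; t runs 6, 8, 10; c runs 6, 8, 10 — each is linear in n, where the shown terms are n = 3, 4, 5.
At n = 6 the blocks have lengths 7, 12, 12.

vvvvvvvttttttttttttcccccccccccc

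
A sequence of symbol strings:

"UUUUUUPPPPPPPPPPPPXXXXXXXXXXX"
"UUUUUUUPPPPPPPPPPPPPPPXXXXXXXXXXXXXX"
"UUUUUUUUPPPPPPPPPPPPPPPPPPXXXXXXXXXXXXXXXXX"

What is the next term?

Each string has the form U^{n+3} P^{3n+3} X^{3n+2}, where the shown terms are n = 3, 4, 5.
Setting n = 6 gives 9, 21, 20 characters in each block.

UUUUUUUUUPPPPPPPPPPPPPPPPPPPPPXXXXXXXXXXXXXXXXXXXX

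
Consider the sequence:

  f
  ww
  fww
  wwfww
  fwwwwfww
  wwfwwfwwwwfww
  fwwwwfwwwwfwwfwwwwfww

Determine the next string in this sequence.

wwfwwfwwwwfwwfwwwwfwwwwfwwfwwwwfww

Each term (from the third on) is the two preceding terms concatenated in order: term 3 = f·ww = fww.
Continuing: wwfwwfwwwwfww · fwwwwfwwwwfwwfwwwwfww gives term 8.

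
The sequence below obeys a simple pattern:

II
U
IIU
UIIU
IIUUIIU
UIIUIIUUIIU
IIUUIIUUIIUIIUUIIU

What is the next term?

Each term (from the third on) is the two preceding terms concatenated in order: term 3 = II·U = IIU.
So term 8 is UIIUIIUUIIU·IIUUIIUUIIUIIUUIIU.

UIIUIIUUIIUIIUUIIUUIIUIIUUIIU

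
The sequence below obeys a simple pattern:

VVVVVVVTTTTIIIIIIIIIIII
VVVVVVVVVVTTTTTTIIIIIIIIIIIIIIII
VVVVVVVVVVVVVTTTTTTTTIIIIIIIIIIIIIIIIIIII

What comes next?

Reading off run lengths: V runs 7, 10, 13; T runs 4, 6, 8; I runs 12, 16, 20 — each is linear in n, where the shown terms are n = 3, 4, 5.
At n = 6 the blocks have lengths 16, 10, 24.

VVVVVVVVVVVVVVVVTTTTTTTTTTIIIIIIIIIIIIIIIIIIIIIIII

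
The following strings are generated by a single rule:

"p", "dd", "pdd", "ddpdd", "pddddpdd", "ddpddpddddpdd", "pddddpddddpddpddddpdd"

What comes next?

From term 3 onward, concatenate the second-to-last term with the last: p·dd = pdd, dd·pdd = ddpdd, …
The next term joins ddpddpddddpdd and pddddpddddpddpddddpdd.

ddpddpddddpddpddddpddddpddpddddpdd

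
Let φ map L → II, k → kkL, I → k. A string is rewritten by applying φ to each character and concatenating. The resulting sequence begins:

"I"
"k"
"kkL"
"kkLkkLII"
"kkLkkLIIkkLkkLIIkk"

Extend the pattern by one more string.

kkLkkLIIkkLkkLIIkkkkLkkLIIkkLkkLIIkkkkLkkL

Replace each of the 18 characters of kkLkkLIIkkLkkLIIkk in place — kkL kkL II kkL kkL II k k kkL kkL II kkL kkL II k k kkL kkL — and concatenate.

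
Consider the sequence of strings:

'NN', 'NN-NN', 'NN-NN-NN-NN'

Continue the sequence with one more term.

s(k+1) = s(k)·-·s(k) — each term doubles the last with '-' between the halves.
Doubling NN-NN-NN-NN with '-' between the halves:

NN-NN-NN-NN-NN-NN-NN-NN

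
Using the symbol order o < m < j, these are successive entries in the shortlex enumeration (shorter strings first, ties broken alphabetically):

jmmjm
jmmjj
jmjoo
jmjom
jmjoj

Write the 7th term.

Stepping forward 2 times from jmjoj: jmjoj → jmjmo, then the target.

jmjmm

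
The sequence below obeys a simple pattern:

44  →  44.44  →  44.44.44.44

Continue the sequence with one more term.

s(k+1) = s(k)·.·s(k) — each term doubles the last with '.' between the halves.
Doubling 44.44.44.44 with '.' between the halves:

44.44.44.44.44.44.44.44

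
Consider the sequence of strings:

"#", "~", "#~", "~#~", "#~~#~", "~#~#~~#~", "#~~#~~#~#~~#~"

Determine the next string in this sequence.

~#~#~~#~#~~#~~#~#~~#~

This is a Fibonacci-style word recurrence s(k) = s(k−2)·s(k−1): e.g. #·~ = #~.
So term 8 is ~#~#~~#~·#~~#~~#~#~~#~.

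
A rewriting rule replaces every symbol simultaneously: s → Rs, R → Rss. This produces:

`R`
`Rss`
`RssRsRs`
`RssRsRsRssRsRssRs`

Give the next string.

Rewriting the 17 symbols of RssRsRsRssRsRssRs one by one yields Rss Rs Rs Rss Rs Rss Rs Rss Rs Rs Rss Rs Rss Rs Rs Rss Rs; concatenated:

RssRsRsRssRsRssRsRssRsRsRssRsRssRsRsRssRs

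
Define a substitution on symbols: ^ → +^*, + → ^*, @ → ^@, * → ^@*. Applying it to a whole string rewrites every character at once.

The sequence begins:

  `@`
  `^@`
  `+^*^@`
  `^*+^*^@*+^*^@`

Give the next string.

Rewriting the 13 symbols of ^*+^*^@*+^*^@ one by one yields +^* ^@* ^* +^* ^@* +^* ^@ ^@* ^* +^* ^@* +^* ^@; concatenated:

+^*^@*^*+^*^@*+^*^@^@*^*+^*^@*+^*^@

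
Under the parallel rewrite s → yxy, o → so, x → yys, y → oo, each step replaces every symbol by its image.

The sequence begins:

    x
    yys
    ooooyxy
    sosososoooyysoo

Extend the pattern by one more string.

φ(sosososoooyysoo) expands symbol-by-symbol to yxy so yxy so yxy so yxy so so so oo oo yxy so so; joining the 15 pieces gives the next term.

yxysoyxysoyxysoyxysososoooooyxysoso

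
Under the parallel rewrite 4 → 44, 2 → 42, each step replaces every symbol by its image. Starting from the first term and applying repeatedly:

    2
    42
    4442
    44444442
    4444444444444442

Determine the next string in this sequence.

44444444444444444444444444444442

Applying the rule to each of the 16 symbols of 4444444444444442 gives the pieces 44 44 44 44 44 44 44 44 44 44 44 44 44 44 44 42, which concatenate to the answer.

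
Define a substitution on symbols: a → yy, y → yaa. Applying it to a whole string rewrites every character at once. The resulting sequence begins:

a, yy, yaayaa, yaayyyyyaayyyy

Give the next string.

Rewriting the 14 symbols of yaayyyyyaayyyy one by one yields yaa yy yy yaa yaa yaa yaa yaa yy yy yaa yaa yaa yaa; concatenated:

yaayyyyyaayaayaayaayaayyyyyaayaayaayaa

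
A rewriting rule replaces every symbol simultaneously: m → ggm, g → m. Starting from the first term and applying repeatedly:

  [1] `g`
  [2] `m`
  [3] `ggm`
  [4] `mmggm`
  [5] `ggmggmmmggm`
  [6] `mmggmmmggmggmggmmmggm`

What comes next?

φ(mmggmmmggmggmggmmmggm) expands symbol-by-symbol to ggm ggm m m ggm ggm ggm m m ggm m m ggm m m ggm ggm ggm m m ggm; joining the 21 pieces gives the next term.

ggmggmmmggmggmggmmmggmmmggmmmggmggmggmmmggm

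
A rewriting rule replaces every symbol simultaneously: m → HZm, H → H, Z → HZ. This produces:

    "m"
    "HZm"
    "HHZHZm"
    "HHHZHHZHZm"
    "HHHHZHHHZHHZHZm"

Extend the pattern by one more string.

φ(HHHHZHHHZHHZHZm) expands symbol-by-symbol to H H H H HZ H H H HZ H H HZ H HZ HZm; joining the 15 pieces gives the next term.

HHHHHZHHHHZHHHZHHZHZm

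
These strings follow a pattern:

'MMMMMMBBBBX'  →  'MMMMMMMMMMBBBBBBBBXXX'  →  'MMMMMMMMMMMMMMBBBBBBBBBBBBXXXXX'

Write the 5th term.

MMMMMMMMMMMMMMMMMMMMMMBBBBBBBBBBBBBBBBBBBBXXXXXXXXX

Term n consists of 4n+2 M's, followed by 4n B's, followed by 2n-1 X's (n = 1, 2, …).
For term 5, n = 5, so the run lengths are 22, 20, 9.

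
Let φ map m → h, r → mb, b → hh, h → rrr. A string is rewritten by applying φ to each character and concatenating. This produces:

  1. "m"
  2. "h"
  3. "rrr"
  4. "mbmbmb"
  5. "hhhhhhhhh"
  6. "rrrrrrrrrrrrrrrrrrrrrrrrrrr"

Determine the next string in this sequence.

φ(rrrrrrrrrrrrrrrrrrrrrrrrrrr) expands symbol-by-symbol to mb mb mb mb mb mb mb mb mb mb mb mb mb mb mb mb mb mb mb mb mb mb mb mb mb mb mb; joining the 27 pieces gives the next term.

mbmbmbmbmbmbmbmbmbmbmbmbmbmbmbmbmbmbmbmbmbmbmbmbmbmbmb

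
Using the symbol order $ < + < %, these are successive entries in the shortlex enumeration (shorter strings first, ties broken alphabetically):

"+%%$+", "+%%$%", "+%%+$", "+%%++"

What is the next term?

Find the rightmost character of +%%++ below %, bump it to the next letter, and reset everything to its right to $.

+%%+%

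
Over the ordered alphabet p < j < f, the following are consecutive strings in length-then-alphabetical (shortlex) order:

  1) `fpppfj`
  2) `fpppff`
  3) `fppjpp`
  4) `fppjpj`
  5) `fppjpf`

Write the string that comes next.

fppjjp

The successor of fppjpf increments the rightmost position that isn't already f and resets every position after it to p.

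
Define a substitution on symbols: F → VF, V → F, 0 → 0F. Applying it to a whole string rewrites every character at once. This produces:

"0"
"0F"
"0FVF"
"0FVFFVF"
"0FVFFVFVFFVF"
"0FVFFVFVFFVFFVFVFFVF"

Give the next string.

Applying the rule to each of the 20 symbols of 0FVFFVFVFFVFFVFVFFVF gives the pieces 0F VF F VF VF F VF F VF VF F VF VF F VF F VF VF F VF, which concatenate to the answer.

0FVFFVFVFFVFFVFVFFVFVFFVFFVFVFFVF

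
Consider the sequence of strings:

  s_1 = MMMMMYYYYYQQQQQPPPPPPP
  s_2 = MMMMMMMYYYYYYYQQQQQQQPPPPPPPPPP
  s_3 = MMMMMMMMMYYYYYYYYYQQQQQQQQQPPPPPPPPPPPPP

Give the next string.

MMMMMMMMMMMYYYYYYYYYYYQQQQQQQQQQQPPPPPPPPPPPPPPPP

Term n consists of 2n+1 M's, followed by 2n+1 Y's, followed by 2n+1 Q's, followed by 3n+1 P's, where the shown terms are n = 2, 3, 4.
Setting n = 5 gives 11, 11, 11, 16 characters in each block.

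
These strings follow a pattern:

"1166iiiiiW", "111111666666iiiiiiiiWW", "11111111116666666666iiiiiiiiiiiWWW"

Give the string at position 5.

Each string has the form 1^{4n-2} 6^{4n-2} i^{3n+2} W^{n} (n = 1, 2, …).
For term 5, n = 5, so the run lengths are 18, 18, 17, 5.

111111111111111111666666666666666666iiiiiiiiiiiiiiiiiWWWWW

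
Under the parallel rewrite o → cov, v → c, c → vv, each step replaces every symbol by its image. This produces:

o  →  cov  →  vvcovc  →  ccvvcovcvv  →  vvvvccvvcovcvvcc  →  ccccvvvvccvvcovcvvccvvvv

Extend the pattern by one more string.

Rewriting the 24 symbols of ccccvvvvccvvcovcvvccvvvv one by one yields vv vv vv vv c c c c vv vv c c vv cov c vv c c vv vv c c c c; concatenated:

vvvvvvvvccccvvvvccvvcovcvvccvvvvcccc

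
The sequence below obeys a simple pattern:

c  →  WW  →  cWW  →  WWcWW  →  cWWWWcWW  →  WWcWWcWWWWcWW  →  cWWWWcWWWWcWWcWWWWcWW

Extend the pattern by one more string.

WWcWWcWWWWcWWcWWWWcWWWWcWWcWWWWcWW

This is a Fibonacci-style word recurrence s(k) = s(k−2)·s(k−1): e.g. c·WW = cWW.
So term 8 is WWcWWcWWWWcWW·cWWWWcWWWWcWWcWWWWcWW.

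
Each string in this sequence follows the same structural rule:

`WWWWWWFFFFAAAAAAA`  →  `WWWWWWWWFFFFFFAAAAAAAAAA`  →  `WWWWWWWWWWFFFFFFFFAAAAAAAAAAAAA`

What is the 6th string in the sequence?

WWWWWWWWWWWWWWWWFFFFFFFFFFFFFFAAAAAAAAAAAAAAAAAAAAAA

The n-th term is 2n+2 W's then 2n F's then 3n+1 A's, where the shown terms are n = 2, 3, 4.
For term 6, n = 7, so the run lengths are 16, 14, 22.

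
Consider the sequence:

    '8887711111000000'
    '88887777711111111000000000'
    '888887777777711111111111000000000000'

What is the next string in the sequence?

Reading off run lengths: 8 runs 3, 4, 5; 7 runs 2, 5, 8; 1 runs 5, 8, 11; 0 runs 6, 9, 12 — each is linear in n (n = 1, 2, …).
For the next term, n = 4, so the run lengths are 6, 11, 14, 15.

8888887777777777711111111111111000000000000000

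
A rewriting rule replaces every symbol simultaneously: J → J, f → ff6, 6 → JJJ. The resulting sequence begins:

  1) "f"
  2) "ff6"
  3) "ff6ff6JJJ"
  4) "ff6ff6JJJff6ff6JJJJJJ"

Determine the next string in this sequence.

φ(ff6ff6JJJff6ff6JJJJJJ) expands symbol-by-symbol to ff6 ff6 JJJ ff6 ff6 JJJ J J J ff6 ff6 JJJ ff6 ff6 JJJ J J J J J J; joining the 21 pieces gives the next term.

ff6ff6JJJff6ff6JJJJJJff6ff6JJJff6ff6JJJJJJJJJ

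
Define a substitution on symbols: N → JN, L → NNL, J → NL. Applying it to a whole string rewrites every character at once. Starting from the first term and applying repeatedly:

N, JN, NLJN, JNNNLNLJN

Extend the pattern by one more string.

Apply φ to JNNNLNLJN symbol by symbol: J→NL, N→JN, N→JN, N→JN, L→NNL, N→JN, L→NNL, J→NL, N→JN; joined: NL JN JN JN NNL JN NNL NL JN.

NLJNJNJNNNLJNNNLNLJN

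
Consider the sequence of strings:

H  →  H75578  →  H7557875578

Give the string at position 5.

The strings grow by a fixed suffix 75578 each time.
From H7557875578, 2 further steps: H7557875578 → H755787557875578 → (answer).

H75578755787557875578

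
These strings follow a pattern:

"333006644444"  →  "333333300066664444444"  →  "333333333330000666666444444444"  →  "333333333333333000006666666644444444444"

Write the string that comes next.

Each string has the form 3^{4n-1} 0^{n+1} 6^{2n} 4^{2n+3} (n = 1, 2, …).
For the next term, n = 5, so the run lengths are 19, 6, 10, 13.

333333333333333333300000066666666664444444444444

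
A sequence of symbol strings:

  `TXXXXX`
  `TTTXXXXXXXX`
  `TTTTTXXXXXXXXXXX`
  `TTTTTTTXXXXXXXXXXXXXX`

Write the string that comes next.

Term n consists of 2n-1 T's, followed by 3n+2 X's (n = 1, 2, …).
At n = 5 the blocks have lengths 9, 17.

TTTTTTTTTXXXXXXXXXXXXXXXXX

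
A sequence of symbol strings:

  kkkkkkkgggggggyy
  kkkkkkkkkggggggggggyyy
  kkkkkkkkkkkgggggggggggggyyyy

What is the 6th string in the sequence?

Reading off run lengths: k runs 7, 9, 11; g runs 7, 10, 13; y runs 2, 3, 4 — each is linear in n, where the shown terms are n = 2, 3, 4.
At n = 7 the blocks have lengths 17, 22, 7.

kkkkkkkkkkkkkkkkkggggggggggggggggggggggyyyyyyy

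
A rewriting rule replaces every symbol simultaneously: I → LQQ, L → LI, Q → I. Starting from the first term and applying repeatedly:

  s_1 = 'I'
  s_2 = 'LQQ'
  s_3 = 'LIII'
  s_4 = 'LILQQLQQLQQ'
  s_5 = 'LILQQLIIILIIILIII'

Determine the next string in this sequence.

Rewriting the 17 symbols of LILQQLIIILIIILIII one by one yields LI LQQ LI I I LI LQQ LQQ LQQ LI LQQ LQQ LQQ LI LQQ LQQ LQQ; concatenated:

LILQQLIIILILQQLQQLQQLILQQLQQLQQLILQQLQQLQQ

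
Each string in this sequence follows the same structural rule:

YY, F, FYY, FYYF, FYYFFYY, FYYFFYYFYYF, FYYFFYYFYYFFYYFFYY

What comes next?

From term 3 onward, concatenate the last term with the second-to-last: F·YY = FYY, FYY·F = FYYF, …
So term 8 is FYYFFYYFYYFFYYFFYY·FYYFFYYFYYF.

FYYFFYYFYYFFYYFFYYFYYFFYYFYYF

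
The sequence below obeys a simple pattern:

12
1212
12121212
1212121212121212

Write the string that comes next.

Every step duplicates the string.
Doubling 1212121212121212:

12121212121212121212121212121212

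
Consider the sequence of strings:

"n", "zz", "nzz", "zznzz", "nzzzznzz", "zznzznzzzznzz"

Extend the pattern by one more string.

nzzzznzzzznzznzzzznzz

This is a Fibonacci-style word recurrence s(k) = s(k−2)·s(k−1): e.g. n·zz = nzz.
The next term joins nzzzznzz and zznzznzzzznzz.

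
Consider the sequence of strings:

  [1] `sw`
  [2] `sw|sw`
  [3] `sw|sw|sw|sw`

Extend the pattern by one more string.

sw|sw|sw|sw|sw|sw|sw|sw

Each string is two copies of the previous one joined by '|'.
One more doubling of sw|sw|sw|sw gives the answer.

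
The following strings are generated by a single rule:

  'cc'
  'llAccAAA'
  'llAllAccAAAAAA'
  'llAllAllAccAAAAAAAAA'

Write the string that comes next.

llAllAllAllAccAAAAAAAAAAAA

Each term wraps the previous one in llA on the left and AAA on the right.
So the next term is llA·llAllAllAccAAAAAAAAA·AAA.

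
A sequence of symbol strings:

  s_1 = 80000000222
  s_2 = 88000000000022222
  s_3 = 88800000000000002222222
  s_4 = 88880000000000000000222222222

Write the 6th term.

Term n consists of n-1 8's, followed by 3n+1 0's, followed by 2n-1 2's, where the shown terms are n = 2, 3, 4, 5.
At n = 7 the blocks have lengths 6, 22, 13.

88888800000000000000000000002222222222222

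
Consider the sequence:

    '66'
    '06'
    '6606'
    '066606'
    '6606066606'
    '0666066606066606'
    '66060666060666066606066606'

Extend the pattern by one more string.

066606660606660666060666060666066606066606

Each term (from the third on) is the two preceding terms concatenated in order: term 3 = 66·06 = 6606.
So term 8 is 0666066606066606·66060666060666066606066606.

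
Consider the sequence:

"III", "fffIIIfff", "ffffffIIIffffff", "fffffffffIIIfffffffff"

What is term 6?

fffffffffffffffIIIfffffffffffffff

Each term wraps the previous one in fff on the left and fff on the right.
From fffffffffIIIfffffffff, 2 further steps: fffffffffIIIfffffffff → ffffffffffffIIIffffffffffff → (answer).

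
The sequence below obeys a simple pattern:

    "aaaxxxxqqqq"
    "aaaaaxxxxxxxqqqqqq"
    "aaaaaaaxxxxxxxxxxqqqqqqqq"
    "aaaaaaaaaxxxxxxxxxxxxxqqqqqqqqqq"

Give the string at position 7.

Each string has the form a^{2n+1} x^{3n+1} q^{2n+2} (n = 1, 2, …).
At n = 7 the blocks have lengths 15, 22, 16.

aaaaaaaaaaaaaaaxxxxxxxxxxxxxxxxxxxxxxqqqqqqqqqqqqqqqq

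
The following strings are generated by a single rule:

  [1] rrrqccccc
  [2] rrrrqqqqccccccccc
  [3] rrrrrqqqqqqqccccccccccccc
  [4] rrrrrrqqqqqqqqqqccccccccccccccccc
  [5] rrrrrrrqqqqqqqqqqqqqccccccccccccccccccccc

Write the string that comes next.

rrrrrrrrqqqqqqqqqqqqqqqqccccccccccccccccccccccccc

The n-th term is n+2 r's then 3n-2 q's then 4n+1 c's (n = 1, 2, …).
At n = 6 the blocks have lengths 8, 16, 25.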